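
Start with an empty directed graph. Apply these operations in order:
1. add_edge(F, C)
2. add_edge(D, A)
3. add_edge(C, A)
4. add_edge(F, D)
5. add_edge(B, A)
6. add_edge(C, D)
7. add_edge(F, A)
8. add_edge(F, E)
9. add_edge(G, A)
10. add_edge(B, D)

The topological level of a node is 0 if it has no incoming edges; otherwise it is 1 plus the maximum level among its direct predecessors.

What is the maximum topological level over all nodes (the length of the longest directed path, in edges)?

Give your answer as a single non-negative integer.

Answer: 3

Derivation:
Op 1: add_edge(F, C). Edges now: 1
Op 2: add_edge(D, A). Edges now: 2
Op 3: add_edge(C, A). Edges now: 3
Op 4: add_edge(F, D). Edges now: 4
Op 5: add_edge(B, A). Edges now: 5
Op 6: add_edge(C, D). Edges now: 6
Op 7: add_edge(F, A). Edges now: 7
Op 8: add_edge(F, E). Edges now: 8
Op 9: add_edge(G, A). Edges now: 9
Op 10: add_edge(B, D). Edges now: 10
Compute levels (Kahn BFS):
  sources (in-degree 0): B, F, G
  process B: level=0
    B->A: in-degree(A)=4, level(A)>=1
    B->D: in-degree(D)=2, level(D)>=1
  process F: level=0
    F->A: in-degree(A)=3, level(A)>=1
    F->C: in-degree(C)=0, level(C)=1, enqueue
    F->D: in-degree(D)=1, level(D)>=1
    F->E: in-degree(E)=0, level(E)=1, enqueue
  process G: level=0
    G->A: in-degree(A)=2, level(A)>=1
  process C: level=1
    C->A: in-degree(A)=1, level(A)>=2
    C->D: in-degree(D)=0, level(D)=2, enqueue
  process E: level=1
  process D: level=2
    D->A: in-degree(A)=0, level(A)=3, enqueue
  process A: level=3
All levels: A:3, B:0, C:1, D:2, E:1, F:0, G:0
max level = 3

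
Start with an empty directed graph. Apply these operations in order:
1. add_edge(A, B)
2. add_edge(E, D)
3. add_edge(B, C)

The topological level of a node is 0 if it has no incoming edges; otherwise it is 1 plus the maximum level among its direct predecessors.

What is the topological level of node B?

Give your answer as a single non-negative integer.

Op 1: add_edge(A, B). Edges now: 1
Op 2: add_edge(E, D). Edges now: 2
Op 3: add_edge(B, C). Edges now: 3
Compute levels (Kahn BFS):
  sources (in-degree 0): A, E
  process A: level=0
    A->B: in-degree(B)=0, level(B)=1, enqueue
  process E: level=0
    E->D: in-degree(D)=0, level(D)=1, enqueue
  process B: level=1
    B->C: in-degree(C)=0, level(C)=2, enqueue
  process D: level=1
  process C: level=2
All levels: A:0, B:1, C:2, D:1, E:0
level(B) = 1

Answer: 1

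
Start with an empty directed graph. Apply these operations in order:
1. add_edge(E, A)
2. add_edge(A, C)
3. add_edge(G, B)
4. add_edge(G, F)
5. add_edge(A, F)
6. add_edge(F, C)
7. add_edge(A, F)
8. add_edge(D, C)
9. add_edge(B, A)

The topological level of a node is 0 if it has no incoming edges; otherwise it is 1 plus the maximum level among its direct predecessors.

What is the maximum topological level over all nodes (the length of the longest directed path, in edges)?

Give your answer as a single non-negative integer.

Answer: 4

Derivation:
Op 1: add_edge(E, A). Edges now: 1
Op 2: add_edge(A, C). Edges now: 2
Op 3: add_edge(G, B). Edges now: 3
Op 4: add_edge(G, F). Edges now: 4
Op 5: add_edge(A, F). Edges now: 5
Op 6: add_edge(F, C). Edges now: 6
Op 7: add_edge(A, F) (duplicate, no change). Edges now: 6
Op 8: add_edge(D, C). Edges now: 7
Op 9: add_edge(B, A). Edges now: 8
Compute levels (Kahn BFS):
  sources (in-degree 0): D, E, G
  process D: level=0
    D->C: in-degree(C)=2, level(C)>=1
  process E: level=0
    E->A: in-degree(A)=1, level(A)>=1
  process G: level=0
    G->B: in-degree(B)=0, level(B)=1, enqueue
    G->F: in-degree(F)=1, level(F)>=1
  process B: level=1
    B->A: in-degree(A)=0, level(A)=2, enqueue
  process A: level=2
    A->C: in-degree(C)=1, level(C)>=3
    A->F: in-degree(F)=0, level(F)=3, enqueue
  process F: level=3
    F->C: in-degree(C)=0, level(C)=4, enqueue
  process C: level=4
All levels: A:2, B:1, C:4, D:0, E:0, F:3, G:0
max level = 4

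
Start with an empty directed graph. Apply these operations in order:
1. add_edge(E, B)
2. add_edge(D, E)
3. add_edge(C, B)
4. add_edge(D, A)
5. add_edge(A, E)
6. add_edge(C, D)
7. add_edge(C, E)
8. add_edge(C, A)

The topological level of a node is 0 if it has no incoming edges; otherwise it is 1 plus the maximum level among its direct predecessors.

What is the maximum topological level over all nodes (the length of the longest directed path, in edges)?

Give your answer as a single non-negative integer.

Answer: 4

Derivation:
Op 1: add_edge(E, B). Edges now: 1
Op 2: add_edge(D, E). Edges now: 2
Op 3: add_edge(C, B). Edges now: 3
Op 4: add_edge(D, A). Edges now: 4
Op 5: add_edge(A, E). Edges now: 5
Op 6: add_edge(C, D). Edges now: 6
Op 7: add_edge(C, E). Edges now: 7
Op 8: add_edge(C, A). Edges now: 8
Compute levels (Kahn BFS):
  sources (in-degree 0): C
  process C: level=0
    C->A: in-degree(A)=1, level(A)>=1
    C->B: in-degree(B)=1, level(B)>=1
    C->D: in-degree(D)=0, level(D)=1, enqueue
    C->E: in-degree(E)=2, level(E)>=1
  process D: level=1
    D->A: in-degree(A)=0, level(A)=2, enqueue
    D->E: in-degree(E)=1, level(E)>=2
  process A: level=2
    A->E: in-degree(E)=0, level(E)=3, enqueue
  process E: level=3
    E->B: in-degree(B)=0, level(B)=4, enqueue
  process B: level=4
All levels: A:2, B:4, C:0, D:1, E:3
max level = 4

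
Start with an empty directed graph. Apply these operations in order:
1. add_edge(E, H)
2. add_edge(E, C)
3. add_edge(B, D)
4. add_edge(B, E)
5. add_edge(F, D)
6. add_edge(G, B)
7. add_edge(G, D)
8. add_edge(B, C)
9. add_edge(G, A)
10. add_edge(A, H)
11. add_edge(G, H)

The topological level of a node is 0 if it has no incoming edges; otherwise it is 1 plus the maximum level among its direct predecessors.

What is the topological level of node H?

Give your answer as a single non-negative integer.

Op 1: add_edge(E, H). Edges now: 1
Op 2: add_edge(E, C). Edges now: 2
Op 3: add_edge(B, D). Edges now: 3
Op 4: add_edge(B, E). Edges now: 4
Op 5: add_edge(F, D). Edges now: 5
Op 6: add_edge(G, B). Edges now: 6
Op 7: add_edge(G, D). Edges now: 7
Op 8: add_edge(B, C). Edges now: 8
Op 9: add_edge(G, A). Edges now: 9
Op 10: add_edge(A, H). Edges now: 10
Op 11: add_edge(G, H). Edges now: 11
Compute levels (Kahn BFS):
  sources (in-degree 0): F, G
  process F: level=0
    F->D: in-degree(D)=2, level(D)>=1
  process G: level=0
    G->A: in-degree(A)=0, level(A)=1, enqueue
    G->B: in-degree(B)=0, level(B)=1, enqueue
    G->D: in-degree(D)=1, level(D)>=1
    G->H: in-degree(H)=2, level(H)>=1
  process A: level=1
    A->H: in-degree(H)=1, level(H)>=2
  process B: level=1
    B->C: in-degree(C)=1, level(C)>=2
    B->D: in-degree(D)=0, level(D)=2, enqueue
    B->E: in-degree(E)=0, level(E)=2, enqueue
  process D: level=2
  process E: level=2
    E->C: in-degree(C)=0, level(C)=3, enqueue
    E->H: in-degree(H)=0, level(H)=3, enqueue
  process C: level=3
  process H: level=3
All levels: A:1, B:1, C:3, D:2, E:2, F:0, G:0, H:3
level(H) = 3

Answer: 3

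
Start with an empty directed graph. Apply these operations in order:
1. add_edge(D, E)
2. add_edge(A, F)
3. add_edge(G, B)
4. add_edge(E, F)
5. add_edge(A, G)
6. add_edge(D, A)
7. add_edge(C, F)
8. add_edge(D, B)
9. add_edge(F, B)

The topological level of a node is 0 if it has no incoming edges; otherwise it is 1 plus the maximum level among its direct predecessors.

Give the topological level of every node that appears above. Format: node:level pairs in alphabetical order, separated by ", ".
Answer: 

Op 1: add_edge(D, E). Edges now: 1
Op 2: add_edge(A, F). Edges now: 2
Op 3: add_edge(G, B). Edges now: 3
Op 4: add_edge(E, F). Edges now: 4
Op 5: add_edge(A, G). Edges now: 5
Op 6: add_edge(D, A). Edges now: 6
Op 7: add_edge(C, F). Edges now: 7
Op 8: add_edge(D, B). Edges now: 8
Op 9: add_edge(F, B). Edges now: 9
Compute levels (Kahn BFS):
  sources (in-degree 0): C, D
  process C: level=0
    C->F: in-degree(F)=2, level(F)>=1
  process D: level=0
    D->A: in-degree(A)=0, level(A)=1, enqueue
    D->B: in-degree(B)=2, level(B)>=1
    D->E: in-degree(E)=0, level(E)=1, enqueue
  process A: level=1
    A->F: in-degree(F)=1, level(F)>=2
    A->G: in-degree(G)=0, level(G)=2, enqueue
  process E: level=1
    E->F: in-degree(F)=0, level(F)=2, enqueue
  process G: level=2
    G->B: in-degree(B)=1, level(B)>=3
  process F: level=2
    F->B: in-degree(B)=0, level(B)=3, enqueue
  process B: level=3
All levels: A:1, B:3, C:0, D:0, E:1, F:2, G:2

Answer: A:1, B:3, C:0, D:0, E:1, F:2, G:2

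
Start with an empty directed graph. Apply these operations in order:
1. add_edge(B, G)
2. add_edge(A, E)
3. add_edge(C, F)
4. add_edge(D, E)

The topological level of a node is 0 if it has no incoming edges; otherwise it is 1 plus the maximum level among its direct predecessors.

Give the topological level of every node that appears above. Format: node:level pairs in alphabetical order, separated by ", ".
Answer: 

Answer: A:0, B:0, C:0, D:0, E:1, F:1, G:1

Derivation:
Op 1: add_edge(B, G). Edges now: 1
Op 2: add_edge(A, E). Edges now: 2
Op 3: add_edge(C, F). Edges now: 3
Op 4: add_edge(D, E). Edges now: 4
Compute levels (Kahn BFS):
  sources (in-degree 0): A, B, C, D
  process A: level=0
    A->E: in-degree(E)=1, level(E)>=1
  process B: level=0
    B->G: in-degree(G)=0, level(G)=1, enqueue
  process C: level=0
    C->F: in-degree(F)=0, level(F)=1, enqueue
  process D: level=0
    D->E: in-degree(E)=0, level(E)=1, enqueue
  process G: level=1
  process F: level=1
  process E: level=1
All levels: A:0, B:0, C:0, D:0, E:1, F:1, G:1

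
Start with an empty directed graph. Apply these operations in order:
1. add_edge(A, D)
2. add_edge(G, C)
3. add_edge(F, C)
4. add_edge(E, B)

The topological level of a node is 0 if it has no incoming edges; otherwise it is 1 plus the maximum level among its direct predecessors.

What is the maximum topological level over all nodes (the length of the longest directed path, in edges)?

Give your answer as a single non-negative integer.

Answer: 1

Derivation:
Op 1: add_edge(A, D). Edges now: 1
Op 2: add_edge(G, C). Edges now: 2
Op 3: add_edge(F, C). Edges now: 3
Op 4: add_edge(E, B). Edges now: 4
Compute levels (Kahn BFS):
  sources (in-degree 0): A, E, F, G
  process A: level=0
    A->D: in-degree(D)=0, level(D)=1, enqueue
  process E: level=0
    E->B: in-degree(B)=0, level(B)=1, enqueue
  process F: level=0
    F->C: in-degree(C)=1, level(C)>=1
  process G: level=0
    G->C: in-degree(C)=0, level(C)=1, enqueue
  process D: level=1
  process B: level=1
  process C: level=1
All levels: A:0, B:1, C:1, D:1, E:0, F:0, G:0
max level = 1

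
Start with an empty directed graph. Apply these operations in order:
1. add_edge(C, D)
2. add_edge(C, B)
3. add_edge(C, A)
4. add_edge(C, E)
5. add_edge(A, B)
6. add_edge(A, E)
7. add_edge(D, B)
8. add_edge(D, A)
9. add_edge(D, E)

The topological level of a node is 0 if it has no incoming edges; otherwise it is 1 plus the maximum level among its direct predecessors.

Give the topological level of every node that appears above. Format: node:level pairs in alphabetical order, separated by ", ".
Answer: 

Op 1: add_edge(C, D). Edges now: 1
Op 2: add_edge(C, B). Edges now: 2
Op 3: add_edge(C, A). Edges now: 3
Op 4: add_edge(C, E). Edges now: 4
Op 5: add_edge(A, B). Edges now: 5
Op 6: add_edge(A, E). Edges now: 6
Op 7: add_edge(D, B). Edges now: 7
Op 8: add_edge(D, A). Edges now: 8
Op 9: add_edge(D, E). Edges now: 9
Compute levels (Kahn BFS):
  sources (in-degree 0): C
  process C: level=0
    C->A: in-degree(A)=1, level(A)>=1
    C->B: in-degree(B)=2, level(B)>=1
    C->D: in-degree(D)=0, level(D)=1, enqueue
    C->E: in-degree(E)=2, level(E)>=1
  process D: level=1
    D->A: in-degree(A)=0, level(A)=2, enqueue
    D->B: in-degree(B)=1, level(B)>=2
    D->E: in-degree(E)=1, level(E)>=2
  process A: level=2
    A->B: in-degree(B)=0, level(B)=3, enqueue
    A->E: in-degree(E)=0, level(E)=3, enqueue
  process B: level=3
  process E: level=3
All levels: A:2, B:3, C:0, D:1, E:3

Answer: A:2, B:3, C:0, D:1, E:3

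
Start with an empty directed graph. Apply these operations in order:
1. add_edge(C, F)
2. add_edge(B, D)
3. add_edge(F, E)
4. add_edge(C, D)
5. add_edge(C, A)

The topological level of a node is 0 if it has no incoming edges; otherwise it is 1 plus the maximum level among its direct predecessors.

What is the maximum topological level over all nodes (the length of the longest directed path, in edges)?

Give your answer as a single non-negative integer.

Answer: 2

Derivation:
Op 1: add_edge(C, F). Edges now: 1
Op 2: add_edge(B, D). Edges now: 2
Op 3: add_edge(F, E). Edges now: 3
Op 4: add_edge(C, D). Edges now: 4
Op 5: add_edge(C, A). Edges now: 5
Compute levels (Kahn BFS):
  sources (in-degree 0): B, C
  process B: level=0
    B->D: in-degree(D)=1, level(D)>=1
  process C: level=0
    C->A: in-degree(A)=0, level(A)=1, enqueue
    C->D: in-degree(D)=0, level(D)=1, enqueue
    C->F: in-degree(F)=0, level(F)=1, enqueue
  process A: level=1
  process D: level=1
  process F: level=1
    F->E: in-degree(E)=0, level(E)=2, enqueue
  process E: level=2
All levels: A:1, B:0, C:0, D:1, E:2, F:1
max level = 2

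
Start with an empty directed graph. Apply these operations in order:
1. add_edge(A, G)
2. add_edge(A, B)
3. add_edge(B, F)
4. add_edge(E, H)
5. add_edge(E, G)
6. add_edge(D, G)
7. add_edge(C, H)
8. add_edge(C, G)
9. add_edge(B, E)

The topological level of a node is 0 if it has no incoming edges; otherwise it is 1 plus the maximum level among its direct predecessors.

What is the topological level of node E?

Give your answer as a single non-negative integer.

Op 1: add_edge(A, G). Edges now: 1
Op 2: add_edge(A, B). Edges now: 2
Op 3: add_edge(B, F). Edges now: 3
Op 4: add_edge(E, H). Edges now: 4
Op 5: add_edge(E, G). Edges now: 5
Op 6: add_edge(D, G). Edges now: 6
Op 7: add_edge(C, H). Edges now: 7
Op 8: add_edge(C, G). Edges now: 8
Op 9: add_edge(B, E). Edges now: 9
Compute levels (Kahn BFS):
  sources (in-degree 0): A, C, D
  process A: level=0
    A->B: in-degree(B)=0, level(B)=1, enqueue
    A->G: in-degree(G)=3, level(G)>=1
  process C: level=0
    C->G: in-degree(G)=2, level(G)>=1
    C->H: in-degree(H)=1, level(H)>=1
  process D: level=0
    D->G: in-degree(G)=1, level(G)>=1
  process B: level=1
    B->E: in-degree(E)=0, level(E)=2, enqueue
    B->F: in-degree(F)=0, level(F)=2, enqueue
  process E: level=2
    E->G: in-degree(G)=0, level(G)=3, enqueue
    E->H: in-degree(H)=0, level(H)=3, enqueue
  process F: level=2
  process G: level=3
  process H: level=3
All levels: A:0, B:1, C:0, D:0, E:2, F:2, G:3, H:3
level(E) = 2

Answer: 2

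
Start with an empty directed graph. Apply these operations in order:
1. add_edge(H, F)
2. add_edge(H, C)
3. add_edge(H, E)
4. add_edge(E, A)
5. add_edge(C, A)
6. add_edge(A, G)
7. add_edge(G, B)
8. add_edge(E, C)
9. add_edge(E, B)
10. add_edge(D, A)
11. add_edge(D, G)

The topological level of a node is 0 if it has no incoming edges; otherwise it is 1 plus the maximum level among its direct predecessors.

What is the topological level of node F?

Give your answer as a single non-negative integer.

Answer: 1

Derivation:
Op 1: add_edge(H, F). Edges now: 1
Op 2: add_edge(H, C). Edges now: 2
Op 3: add_edge(H, E). Edges now: 3
Op 4: add_edge(E, A). Edges now: 4
Op 5: add_edge(C, A). Edges now: 5
Op 6: add_edge(A, G). Edges now: 6
Op 7: add_edge(G, B). Edges now: 7
Op 8: add_edge(E, C). Edges now: 8
Op 9: add_edge(E, B). Edges now: 9
Op 10: add_edge(D, A). Edges now: 10
Op 11: add_edge(D, G). Edges now: 11
Compute levels (Kahn BFS):
  sources (in-degree 0): D, H
  process D: level=0
    D->A: in-degree(A)=2, level(A)>=1
    D->G: in-degree(G)=1, level(G)>=1
  process H: level=0
    H->C: in-degree(C)=1, level(C)>=1
    H->E: in-degree(E)=0, level(E)=1, enqueue
    H->F: in-degree(F)=0, level(F)=1, enqueue
  process E: level=1
    E->A: in-degree(A)=1, level(A)>=2
    E->B: in-degree(B)=1, level(B)>=2
    E->C: in-degree(C)=0, level(C)=2, enqueue
  process F: level=1
  process C: level=2
    C->A: in-degree(A)=0, level(A)=3, enqueue
  process A: level=3
    A->G: in-degree(G)=0, level(G)=4, enqueue
  process G: level=4
    G->B: in-degree(B)=0, level(B)=5, enqueue
  process B: level=5
All levels: A:3, B:5, C:2, D:0, E:1, F:1, G:4, H:0
level(F) = 1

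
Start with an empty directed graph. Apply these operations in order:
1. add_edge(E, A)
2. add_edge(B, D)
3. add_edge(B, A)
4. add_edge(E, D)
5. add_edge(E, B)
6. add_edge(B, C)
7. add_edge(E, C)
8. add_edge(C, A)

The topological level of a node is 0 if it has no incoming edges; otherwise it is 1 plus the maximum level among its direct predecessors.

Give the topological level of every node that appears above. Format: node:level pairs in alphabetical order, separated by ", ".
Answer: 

Op 1: add_edge(E, A). Edges now: 1
Op 2: add_edge(B, D). Edges now: 2
Op 3: add_edge(B, A). Edges now: 3
Op 4: add_edge(E, D). Edges now: 4
Op 5: add_edge(E, B). Edges now: 5
Op 6: add_edge(B, C). Edges now: 6
Op 7: add_edge(E, C). Edges now: 7
Op 8: add_edge(C, A). Edges now: 8
Compute levels (Kahn BFS):
  sources (in-degree 0): E
  process E: level=0
    E->A: in-degree(A)=2, level(A)>=1
    E->B: in-degree(B)=0, level(B)=1, enqueue
    E->C: in-degree(C)=1, level(C)>=1
    E->D: in-degree(D)=1, level(D)>=1
  process B: level=1
    B->A: in-degree(A)=1, level(A)>=2
    B->C: in-degree(C)=0, level(C)=2, enqueue
    B->D: in-degree(D)=0, level(D)=2, enqueue
  process C: level=2
    C->A: in-degree(A)=0, level(A)=3, enqueue
  process D: level=2
  process A: level=3
All levels: A:3, B:1, C:2, D:2, E:0

Answer: A:3, B:1, C:2, D:2, E:0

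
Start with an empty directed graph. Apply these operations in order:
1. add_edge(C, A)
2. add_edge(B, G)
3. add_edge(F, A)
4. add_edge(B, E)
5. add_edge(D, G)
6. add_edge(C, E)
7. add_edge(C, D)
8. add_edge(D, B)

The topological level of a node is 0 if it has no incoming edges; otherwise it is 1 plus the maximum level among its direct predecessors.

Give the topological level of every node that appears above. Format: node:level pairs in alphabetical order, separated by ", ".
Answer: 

Answer: A:1, B:2, C:0, D:1, E:3, F:0, G:3

Derivation:
Op 1: add_edge(C, A). Edges now: 1
Op 2: add_edge(B, G). Edges now: 2
Op 3: add_edge(F, A). Edges now: 3
Op 4: add_edge(B, E). Edges now: 4
Op 5: add_edge(D, G). Edges now: 5
Op 6: add_edge(C, E). Edges now: 6
Op 7: add_edge(C, D). Edges now: 7
Op 8: add_edge(D, B). Edges now: 8
Compute levels (Kahn BFS):
  sources (in-degree 0): C, F
  process C: level=0
    C->A: in-degree(A)=1, level(A)>=1
    C->D: in-degree(D)=0, level(D)=1, enqueue
    C->E: in-degree(E)=1, level(E)>=1
  process F: level=0
    F->A: in-degree(A)=0, level(A)=1, enqueue
  process D: level=1
    D->B: in-degree(B)=0, level(B)=2, enqueue
    D->G: in-degree(G)=1, level(G)>=2
  process A: level=1
  process B: level=2
    B->E: in-degree(E)=0, level(E)=3, enqueue
    B->G: in-degree(G)=0, level(G)=3, enqueue
  process E: level=3
  process G: level=3
All levels: A:1, B:2, C:0, D:1, E:3, F:0, G:3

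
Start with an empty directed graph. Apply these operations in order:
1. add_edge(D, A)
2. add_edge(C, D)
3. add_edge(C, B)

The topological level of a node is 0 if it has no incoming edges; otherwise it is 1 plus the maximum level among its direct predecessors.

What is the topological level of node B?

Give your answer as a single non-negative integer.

Answer: 1

Derivation:
Op 1: add_edge(D, A). Edges now: 1
Op 2: add_edge(C, D). Edges now: 2
Op 3: add_edge(C, B). Edges now: 3
Compute levels (Kahn BFS):
  sources (in-degree 0): C
  process C: level=0
    C->B: in-degree(B)=0, level(B)=1, enqueue
    C->D: in-degree(D)=0, level(D)=1, enqueue
  process B: level=1
  process D: level=1
    D->A: in-degree(A)=0, level(A)=2, enqueue
  process A: level=2
All levels: A:2, B:1, C:0, D:1
level(B) = 1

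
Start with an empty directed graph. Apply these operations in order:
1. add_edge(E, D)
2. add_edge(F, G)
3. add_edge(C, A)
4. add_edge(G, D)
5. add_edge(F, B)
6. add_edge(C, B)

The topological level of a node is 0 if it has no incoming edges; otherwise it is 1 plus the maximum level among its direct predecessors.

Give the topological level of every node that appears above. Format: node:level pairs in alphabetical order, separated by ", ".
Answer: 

Op 1: add_edge(E, D). Edges now: 1
Op 2: add_edge(F, G). Edges now: 2
Op 3: add_edge(C, A). Edges now: 3
Op 4: add_edge(G, D). Edges now: 4
Op 5: add_edge(F, B). Edges now: 5
Op 6: add_edge(C, B). Edges now: 6
Compute levels (Kahn BFS):
  sources (in-degree 0): C, E, F
  process C: level=0
    C->A: in-degree(A)=0, level(A)=1, enqueue
    C->B: in-degree(B)=1, level(B)>=1
  process E: level=0
    E->D: in-degree(D)=1, level(D)>=1
  process F: level=0
    F->B: in-degree(B)=0, level(B)=1, enqueue
    F->G: in-degree(G)=0, level(G)=1, enqueue
  process A: level=1
  process B: level=1
  process G: level=1
    G->D: in-degree(D)=0, level(D)=2, enqueue
  process D: level=2
All levels: A:1, B:1, C:0, D:2, E:0, F:0, G:1

Answer: A:1, B:1, C:0, D:2, E:0, F:0, G:1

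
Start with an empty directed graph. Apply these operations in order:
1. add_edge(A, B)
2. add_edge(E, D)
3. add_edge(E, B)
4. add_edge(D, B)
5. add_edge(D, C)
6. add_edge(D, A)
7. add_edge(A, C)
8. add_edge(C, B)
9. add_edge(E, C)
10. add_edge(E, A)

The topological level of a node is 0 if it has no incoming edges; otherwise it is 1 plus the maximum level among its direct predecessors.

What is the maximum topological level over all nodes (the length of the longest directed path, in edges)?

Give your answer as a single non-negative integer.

Answer: 4

Derivation:
Op 1: add_edge(A, B). Edges now: 1
Op 2: add_edge(E, D). Edges now: 2
Op 3: add_edge(E, B). Edges now: 3
Op 4: add_edge(D, B). Edges now: 4
Op 5: add_edge(D, C). Edges now: 5
Op 6: add_edge(D, A). Edges now: 6
Op 7: add_edge(A, C). Edges now: 7
Op 8: add_edge(C, B). Edges now: 8
Op 9: add_edge(E, C). Edges now: 9
Op 10: add_edge(E, A). Edges now: 10
Compute levels (Kahn BFS):
  sources (in-degree 0): E
  process E: level=0
    E->A: in-degree(A)=1, level(A)>=1
    E->B: in-degree(B)=3, level(B)>=1
    E->C: in-degree(C)=2, level(C)>=1
    E->D: in-degree(D)=0, level(D)=1, enqueue
  process D: level=1
    D->A: in-degree(A)=0, level(A)=2, enqueue
    D->B: in-degree(B)=2, level(B)>=2
    D->C: in-degree(C)=1, level(C)>=2
  process A: level=2
    A->B: in-degree(B)=1, level(B)>=3
    A->C: in-degree(C)=0, level(C)=3, enqueue
  process C: level=3
    C->B: in-degree(B)=0, level(B)=4, enqueue
  process B: level=4
All levels: A:2, B:4, C:3, D:1, E:0
max level = 4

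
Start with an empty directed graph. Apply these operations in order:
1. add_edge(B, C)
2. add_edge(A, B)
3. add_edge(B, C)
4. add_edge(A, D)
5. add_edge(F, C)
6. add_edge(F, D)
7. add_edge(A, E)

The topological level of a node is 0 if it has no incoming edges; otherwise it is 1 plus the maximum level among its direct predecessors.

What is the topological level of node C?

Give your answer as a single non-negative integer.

Answer: 2

Derivation:
Op 1: add_edge(B, C). Edges now: 1
Op 2: add_edge(A, B). Edges now: 2
Op 3: add_edge(B, C) (duplicate, no change). Edges now: 2
Op 4: add_edge(A, D). Edges now: 3
Op 5: add_edge(F, C). Edges now: 4
Op 6: add_edge(F, D). Edges now: 5
Op 7: add_edge(A, E). Edges now: 6
Compute levels (Kahn BFS):
  sources (in-degree 0): A, F
  process A: level=0
    A->B: in-degree(B)=0, level(B)=1, enqueue
    A->D: in-degree(D)=1, level(D)>=1
    A->E: in-degree(E)=0, level(E)=1, enqueue
  process F: level=0
    F->C: in-degree(C)=1, level(C)>=1
    F->D: in-degree(D)=0, level(D)=1, enqueue
  process B: level=1
    B->C: in-degree(C)=0, level(C)=2, enqueue
  process E: level=1
  process D: level=1
  process C: level=2
All levels: A:0, B:1, C:2, D:1, E:1, F:0
level(C) = 2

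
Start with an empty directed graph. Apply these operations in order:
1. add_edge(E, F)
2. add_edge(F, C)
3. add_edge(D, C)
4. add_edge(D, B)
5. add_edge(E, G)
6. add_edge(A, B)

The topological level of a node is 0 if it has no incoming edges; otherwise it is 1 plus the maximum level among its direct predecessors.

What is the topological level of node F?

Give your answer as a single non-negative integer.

Op 1: add_edge(E, F). Edges now: 1
Op 2: add_edge(F, C). Edges now: 2
Op 3: add_edge(D, C). Edges now: 3
Op 4: add_edge(D, B). Edges now: 4
Op 5: add_edge(E, G). Edges now: 5
Op 6: add_edge(A, B). Edges now: 6
Compute levels (Kahn BFS):
  sources (in-degree 0): A, D, E
  process A: level=0
    A->B: in-degree(B)=1, level(B)>=1
  process D: level=0
    D->B: in-degree(B)=0, level(B)=1, enqueue
    D->C: in-degree(C)=1, level(C)>=1
  process E: level=0
    E->F: in-degree(F)=0, level(F)=1, enqueue
    E->G: in-degree(G)=0, level(G)=1, enqueue
  process B: level=1
  process F: level=1
    F->C: in-degree(C)=0, level(C)=2, enqueue
  process G: level=1
  process C: level=2
All levels: A:0, B:1, C:2, D:0, E:0, F:1, G:1
level(F) = 1

Answer: 1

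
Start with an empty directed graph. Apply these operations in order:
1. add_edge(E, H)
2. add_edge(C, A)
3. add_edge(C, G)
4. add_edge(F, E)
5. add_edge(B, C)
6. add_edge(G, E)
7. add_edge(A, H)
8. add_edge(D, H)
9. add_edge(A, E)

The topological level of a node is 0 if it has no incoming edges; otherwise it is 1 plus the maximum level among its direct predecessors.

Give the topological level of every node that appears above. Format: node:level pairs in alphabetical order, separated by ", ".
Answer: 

Answer: A:2, B:0, C:1, D:0, E:3, F:0, G:2, H:4

Derivation:
Op 1: add_edge(E, H). Edges now: 1
Op 2: add_edge(C, A). Edges now: 2
Op 3: add_edge(C, G). Edges now: 3
Op 4: add_edge(F, E). Edges now: 4
Op 5: add_edge(B, C). Edges now: 5
Op 6: add_edge(G, E). Edges now: 6
Op 7: add_edge(A, H). Edges now: 7
Op 8: add_edge(D, H). Edges now: 8
Op 9: add_edge(A, E). Edges now: 9
Compute levels (Kahn BFS):
  sources (in-degree 0): B, D, F
  process B: level=0
    B->C: in-degree(C)=0, level(C)=1, enqueue
  process D: level=0
    D->H: in-degree(H)=2, level(H)>=1
  process F: level=0
    F->E: in-degree(E)=2, level(E)>=1
  process C: level=1
    C->A: in-degree(A)=0, level(A)=2, enqueue
    C->G: in-degree(G)=0, level(G)=2, enqueue
  process A: level=2
    A->E: in-degree(E)=1, level(E)>=3
    A->H: in-degree(H)=1, level(H)>=3
  process G: level=2
    G->E: in-degree(E)=0, level(E)=3, enqueue
  process E: level=3
    E->H: in-degree(H)=0, level(H)=4, enqueue
  process H: level=4
All levels: A:2, B:0, C:1, D:0, E:3, F:0, G:2, H:4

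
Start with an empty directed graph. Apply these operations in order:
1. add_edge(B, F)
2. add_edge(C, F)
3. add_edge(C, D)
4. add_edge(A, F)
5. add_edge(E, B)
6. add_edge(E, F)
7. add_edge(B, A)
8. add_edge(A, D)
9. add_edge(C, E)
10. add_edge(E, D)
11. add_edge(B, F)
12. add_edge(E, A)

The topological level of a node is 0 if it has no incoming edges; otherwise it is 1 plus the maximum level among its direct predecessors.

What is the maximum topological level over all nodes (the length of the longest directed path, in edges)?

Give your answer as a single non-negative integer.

Answer: 4

Derivation:
Op 1: add_edge(B, F). Edges now: 1
Op 2: add_edge(C, F). Edges now: 2
Op 3: add_edge(C, D). Edges now: 3
Op 4: add_edge(A, F). Edges now: 4
Op 5: add_edge(E, B). Edges now: 5
Op 6: add_edge(E, F). Edges now: 6
Op 7: add_edge(B, A). Edges now: 7
Op 8: add_edge(A, D). Edges now: 8
Op 9: add_edge(C, E). Edges now: 9
Op 10: add_edge(E, D). Edges now: 10
Op 11: add_edge(B, F) (duplicate, no change). Edges now: 10
Op 12: add_edge(E, A). Edges now: 11
Compute levels (Kahn BFS):
  sources (in-degree 0): C
  process C: level=0
    C->D: in-degree(D)=2, level(D)>=1
    C->E: in-degree(E)=0, level(E)=1, enqueue
    C->F: in-degree(F)=3, level(F)>=1
  process E: level=1
    E->A: in-degree(A)=1, level(A)>=2
    E->B: in-degree(B)=0, level(B)=2, enqueue
    E->D: in-degree(D)=1, level(D)>=2
    E->F: in-degree(F)=2, level(F)>=2
  process B: level=2
    B->A: in-degree(A)=0, level(A)=3, enqueue
    B->F: in-degree(F)=1, level(F)>=3
  process A: level=3
    A->D: in-degree(D)=0, level(D)=4, enqueue
    A->F: in-degree(F)=0, level(F)=4, enqueue
  process D: level=4
  process F: level=4
All levels: A:3, B:2, C:0, D:4, E:1, F:4
max level = 4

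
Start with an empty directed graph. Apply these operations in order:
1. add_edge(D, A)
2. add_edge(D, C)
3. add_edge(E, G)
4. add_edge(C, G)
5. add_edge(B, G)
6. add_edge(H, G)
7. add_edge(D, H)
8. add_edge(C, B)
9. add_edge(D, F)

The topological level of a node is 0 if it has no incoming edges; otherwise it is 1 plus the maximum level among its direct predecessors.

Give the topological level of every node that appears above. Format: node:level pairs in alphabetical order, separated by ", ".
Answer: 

Answer: A:1, B:2, C:1, D:0, E:0, F:1, G:3, H:1

Derivation:
Op 1: add_edge(D, A). Edges now: 1
Op 2: add_edge(D, C). Edges now: 2
Op 3: add_edge(E, G). Edges now: 3
Op 4: add_edge(C, G). Edges now: 4
Op 5: add_edge(B, G). Edges now: 5
Op 6: add_edge(H, G). Edges now: 6
Op 7: add_edge(D, H). Edges now: 7
Op 8: add_edge(C, B). Edges now: 8
Op 9: add_edge(D, F). Edges now: 9
Compute levels (Kahn BFS):
  sources (in-degree 0): D, E
  process D: level=0
    D->A: in-degree(A)=0, level(A)=1, enqueue
    D->C: in-degree(C)=0, level(C)=1, enqueue
    D->F: in-degree(F)=0, level(F)=1, enqueue
    D->H: in-degree(H)=0, level(H)=1, enqueue
  process E: level=0
    E->G: in-degree(G)=3, level(G)>=1
  process A: level=1
  process C: level=1
    C->B: in-degree(B)=0, level(B)=2, enqueue
    C->G: in-degree(G)=2, level(G)>=2
  process F: level=1
  process H: level=1
    H->G: in-degree(G)=1, level(G)>=2
  process B: level=2
    B->G: in-degree(G)=0, level(G)=3, enqueue
  process G: level=3
All levels: A:1, B:2, C:1, D:0, E:0, F:1, G:3, H:1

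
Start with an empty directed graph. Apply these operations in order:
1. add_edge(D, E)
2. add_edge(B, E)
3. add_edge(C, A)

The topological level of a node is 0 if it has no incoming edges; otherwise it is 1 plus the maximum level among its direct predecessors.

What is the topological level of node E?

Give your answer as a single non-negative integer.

Op 1: add_edge(D, E). Edges now: 1
Op 2: add_edge(B, E). Edges now: 2
Op 3: add_edge(C, A). Edges now: 3
Compute levels (Kahn BFS):
  sources (in-degree 0): B, C, D
  process B: level=0
    B->E: in-degree(E)=1, level(E)>=1
  process C: level=0
    C->A: in-degree(A)=0, level(A)=1, enqueue
  process D: level=0
    D->E: in-degree(E)=0, level(E)=1, enqueue
  process A: level=1
  process E: level=1
All levels: A:1, B:0, C:0, D:0, E:1
level(E) = 1

Answer: 1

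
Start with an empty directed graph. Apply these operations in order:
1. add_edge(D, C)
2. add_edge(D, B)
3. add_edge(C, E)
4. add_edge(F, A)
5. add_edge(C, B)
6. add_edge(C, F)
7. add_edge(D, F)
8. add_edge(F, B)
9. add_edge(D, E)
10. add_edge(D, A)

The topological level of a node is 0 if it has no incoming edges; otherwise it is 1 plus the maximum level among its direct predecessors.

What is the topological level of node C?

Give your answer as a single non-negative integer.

Op 1: add_edge(D, C). Edges now: 1
Op 2: add_edge(D, B). Edges now: 2
Op 3: add_edge(C, E). Edges now: 3
Op 4: add_edge(F, A). Edges now: 4
Op 5: add_edge(C, B). Edges now: 5
Op 6: add_edge(C, F). Edges now: 6
Op 7: add_edge(D, F). Edges now: 7
Op 8: add_edge(F, B). Edges now: 8
Op 9: add_edge(D, E). Edges now: 9
Op 10: add_edge(D, A). Edges now: 10
Compute levels (Kahn BFS):
  sources (in-degree 0): D
  process D: level=0
    D->A: in-degree(A)=1, level(A)>=1
    D->B: in-degree(B)=2, level(B)>=1
    D->C: in-degree(C)=0, level(C)=1, enqueue
    D->E: in-degree(E)=1, level(E)>=1
    D->F: in-degree(F)=1, level(F)>=1
  process C: level=1
    C->B: in-degree(B)=1, level(B)>=2
    C->E: in-degree(E)=0, level(E)=2, enqueue
    C->F: in-degree(F)=0, level(F)=2, enqueue
  process E: level=2
  process F: level=2
    F->A: in-degree(A)=0, level(A)=3, enqueue
    F->B: in-degree(B)=0, level(B)=3, enqueue
  process A: level=3
  process B: level=3
All levels: A:3, B:3, C:1, D:0, E:2, F:2
level(C) = 1

Answer: 1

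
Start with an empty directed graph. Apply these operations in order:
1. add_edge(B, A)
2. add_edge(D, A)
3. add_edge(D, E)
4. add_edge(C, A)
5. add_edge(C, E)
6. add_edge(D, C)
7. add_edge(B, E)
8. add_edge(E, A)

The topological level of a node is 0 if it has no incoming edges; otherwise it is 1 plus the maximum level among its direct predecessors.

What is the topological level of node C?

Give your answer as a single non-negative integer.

Op 1: add_edge(B, A). Edges now: 1
Op 2: add_edge(D, A). Edges now: 2
Op 3: add_edge(D, E). Edges now: 3
Op 4: add_edge(C, A). Edges now: 4
Op 5: add_edge(C, E). Edges now: 5
Op 6: add_edge(D, C). Edges now: 6
Op 7: add_edge(B, E). Edges now: 7
Op 8: add_edge(E, A). Edges now: 8
Compute levels (Kahn BFS):
  sources (in-degree 0): B, D
  process B: level=0
    B->A: in-degree(A)=3, level(A)>=1
    B->E: in-degree(E)=2, level(E)>=1
  process D: level=0
    D->A: in-degree(A)=2, level(A)>=1
    D->C: in-degree(C)=0, level(C)=1, enqueue
    D->E: in-degree(E)=1, level(E)>=1
  process C: level=1
    C->A: in-degree(A)=1, level(A)>=2
    C->E: in-degree(E)=0, level(E)=2, enqueue
  process E: level=2
    E->A: in-degree(A)=0, level(A)=3, enqueue
  process A: level=3
All levels: A:3, B:0, C:1, D:0, E:2
level(C) = 1

Answer: 1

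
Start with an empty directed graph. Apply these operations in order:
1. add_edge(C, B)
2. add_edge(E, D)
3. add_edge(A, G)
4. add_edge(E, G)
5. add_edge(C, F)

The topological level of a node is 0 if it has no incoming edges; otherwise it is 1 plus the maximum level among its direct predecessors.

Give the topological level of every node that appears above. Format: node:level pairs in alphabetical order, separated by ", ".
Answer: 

Op 1: add_edge(C, B). Edges now: 1
Op 2: add_edge(E, D). Edges now: 2
Op 3: add_edge(A, G). Edges now: 3
Op 4: add_edge(E, G). Edges now: 4
Op 5: add_edge(C, F). Edges now: 5
Compute levels (Kahn BFS):
  sources (in-degree 0): A, C, E
  process A: level=0
    A->G: in-degree(G)=1, level(G)>=1
  process C: level=0
    C->B: in-degree(B)=0, level(B)=1, enqueue
    C->F: in-degree(F)=0, level(F)=1, enqueue
  process E: level=0
    E->D: in-degree(D)=0, level(D)=1, enqueue
    E->G: in-degree(G)=0, level(G)=1, enqueue
  process B: level=1
  process F: level=1
  process D: level=1
  process G: level=1
All levels: A:0, B:1, C:0, D:1, E:0, F:1, G:1

Answer: A:0, B:1, C:0, D:1, E:0, F:1, G:1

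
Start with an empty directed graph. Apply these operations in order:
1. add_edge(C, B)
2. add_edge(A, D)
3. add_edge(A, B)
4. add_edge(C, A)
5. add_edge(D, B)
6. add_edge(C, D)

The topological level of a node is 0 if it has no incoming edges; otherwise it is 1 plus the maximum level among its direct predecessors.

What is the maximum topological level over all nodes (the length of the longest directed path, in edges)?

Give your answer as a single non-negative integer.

Answer: 3

Derivation:
Op 1: add_edge(C, B). Edges now: 1
Op 2: add_edge(A, D). Edges now: 2
Op 3: add_edge(A, B). Edges now: 3
Op 4: add_edge(C, A). Edges now: 4
Op 5: add_edge(D, B). Edges now: 5
Op 6: add_edge(C, D). Edges now: 6
Compute levels (Kahn BFS):
  sources (in-degree 0): C
  process C: level=0
    C->A: in-degree(A)=0, level(A)=1, enqueue
    C->B: in-degree(B)=2, level(B)>=1
    C->D: in-degree(D)=1, level(D)>=1
  process A: level=1
    A->B: in-degree(B)=1, level(B)>=2
    A->D: in-degree(D)=0, level(D)=2, enqueue
  process D: level=2
    D->B: in-degree(B)=0, level(B)=3, enqueue
  process B: level=3
All levels: A:1, B:3, C:0, D:2
max level = 3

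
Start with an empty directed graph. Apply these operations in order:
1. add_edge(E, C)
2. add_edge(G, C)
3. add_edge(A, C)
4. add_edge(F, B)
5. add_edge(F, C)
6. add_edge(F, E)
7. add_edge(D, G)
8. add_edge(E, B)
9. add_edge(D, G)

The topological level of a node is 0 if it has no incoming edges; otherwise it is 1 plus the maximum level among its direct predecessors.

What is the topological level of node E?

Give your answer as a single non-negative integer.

Answer: 1

Derivation:
Op 1: add_edge(E, C). Edges now: 1
Op 2: add_edge(G, C). Edges now: 2
Op 3: add_edge(A, C). Edges now: 3
Op 4: add_edge(F, B). Edges now: 4
Op 5: add_edge(F, C). Edges now: 5
Op 6: add_edge(F, E). Edges now: 6
Op 7: add_edge(D, G). Edges now: 7
Op 8: add_edge(E, B). Edges now: 8
Op 9: add_edge(D, G) (duplicate, no change). Edges now: 8
Compute levels (Kahn BFS):
  sources (in-degree 0): A, D, F
  process A: level=0
    A->C: in-degree(C)=3, level(C)>=1
  process D: level=0
    D->G: in-degree(G)=0, level(G)=1, enqueue
  process F: level=0
    F->B: in-degree(B)=1, level(B)>=1
    F->C: in-degree(C)=2, level(C)>=1
    F->E: in-degree(E)=0, level(E)=1, enqueue
  process G: level=1
    G->C: in-degree(C)=1, level(C)>=2
  process E: level=1
    E->B: in-degree(B)=0, level(B)=2, enqueue
    E->C: in-degree(C)=0, level(C)=2, enqueue
  process B: level=2
  process C: level=2
All levels: A:0, B:2, C:2, D:0, E:1, F:0, G:1
level(E) = 1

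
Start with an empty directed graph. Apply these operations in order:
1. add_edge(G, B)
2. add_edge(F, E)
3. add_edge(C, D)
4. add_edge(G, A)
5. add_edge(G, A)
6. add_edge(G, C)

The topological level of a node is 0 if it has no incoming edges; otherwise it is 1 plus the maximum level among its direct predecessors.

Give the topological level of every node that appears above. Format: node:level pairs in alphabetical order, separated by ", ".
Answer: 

Op 1: add_edge(G, B). Edges now: 1
Op 2: add_edge(F, E). Edges now: 2
Op 3: add_edge(C, D). Edges now: 3
Op 4: add_edge(G, A). Edges now: 4
Op 5: add_edge(G, A) (duplicate, no change). Edges now: 4
Op 6: add_edge(G, C). Edges now: 5
Compute levels (Kahn BFS):
  sources (in-degree 0): F, G
  process F: level=0
    F->E: in-degree(E)=0, level(E)=1, enqueue
  process G: level=0
    G->A: in-degree(A)=0, level(A)=1, enqueue
    G->B: in-degree(B)=0, level(B)=1, enqueue
    G->C: in-degree(C)=0, level(C)=1, enqueue
  process E: level=1
  process A: level=1
  process B: level=1
  process C: level=1
    C->D: in-degree(D)=0, level(D)=2, enqueue
  process D: level=2
All levels: A:1, B:1, C:1, D:2, E:1, F:0, G:0

Answer: A:1, B:1, C:1, D:2, E:1, F:0, G:0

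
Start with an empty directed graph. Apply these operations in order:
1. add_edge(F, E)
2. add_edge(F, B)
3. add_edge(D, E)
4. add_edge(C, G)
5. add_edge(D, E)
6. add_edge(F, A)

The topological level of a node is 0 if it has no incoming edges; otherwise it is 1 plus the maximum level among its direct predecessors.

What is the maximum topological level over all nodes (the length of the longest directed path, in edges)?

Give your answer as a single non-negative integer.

Op 1: add_edge(F, E). Edges now: 1
Op 2: add_edge(F, B). Edges now: 2
Op 3: add_edge(D, E). Edges now: 3
Op 4: add_edge(C, G). Edges now: 4
Op 5: add_edge(D, E) (duplicate, no change). Edges now: 4
Op 6: add_edge(F, A). Edges now: 5
Compute levels (Kahn BFS):
  sources (in-degree 0): C, D, F
  process C: level=0
    C->G: in-degree(G)=0, level(G)=1, enqueue
  process D: level=0
    D->E: in-degree(E)=1, level(E)>=1
  process F: level=0
    F->A: in-degree(A)=0, level(A)=1, enqueue
    F->B: in-degree(B)=0, level(B)=1, enqueue
    F->E: in-degree(E)=0, level(E)=1, enqueue
  process G: level=1
  process A: level=1
  process B: level=1
  process E: level=1
All levels: A:1, B:1, C:0, D:0, E:1, F:0, G:1
max level = 1

Answer: 1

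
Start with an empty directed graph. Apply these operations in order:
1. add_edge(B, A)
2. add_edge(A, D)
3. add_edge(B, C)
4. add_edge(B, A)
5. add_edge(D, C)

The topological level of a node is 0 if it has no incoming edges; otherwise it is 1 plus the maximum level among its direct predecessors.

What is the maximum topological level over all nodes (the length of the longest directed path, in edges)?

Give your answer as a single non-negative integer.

Op 1: add_edge(B, A). Edges now: 1
Op 2: add_edge(A, D). Edges now: 2
Op 3: add_edge(B, C). Edges now: 3
Op 4: add_edge(B, A) (duplicate, no change). Edges now: 3
Op 5: add_edge(D, C). Edges now: 4
Compute levels (Kahn BFS):
  sources (in-degree 0): B
  process B: level=0
    B->A: in-degree(A)=0, level(A)=1, enqueue
    B->C: in-degree(C)=1, level(C)>=1
  process A: level=1
    A->D: in-degree(D)=0, level(D)=2, enqueue
  process D: level=2
    D->C: in-degree(C)=0, level(C)=3, enqueue
  process C: level=3
All levels: A:1, B:0, C:3, D:2
max level = 3

Answer: 3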